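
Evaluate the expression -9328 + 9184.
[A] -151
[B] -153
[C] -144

-9328 + 9184 = -144
C) -144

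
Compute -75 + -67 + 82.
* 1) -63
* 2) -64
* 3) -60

First: -75 + -67 = -142
Then: -142 + 82 = -60
3) -60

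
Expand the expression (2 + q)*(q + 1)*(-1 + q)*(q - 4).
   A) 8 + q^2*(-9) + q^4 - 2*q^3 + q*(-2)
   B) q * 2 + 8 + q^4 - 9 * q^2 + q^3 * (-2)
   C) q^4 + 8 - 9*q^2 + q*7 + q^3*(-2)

Expanding (2 + q)*(q + 1)*(-1 + q)*(q - 4):
= q * 2 + 8 + q^4 - 9 * q^2 + q^3 * (-2)
B) q * 2 + 8 + q^4 - 9 * q^2 + q^3 * (-2)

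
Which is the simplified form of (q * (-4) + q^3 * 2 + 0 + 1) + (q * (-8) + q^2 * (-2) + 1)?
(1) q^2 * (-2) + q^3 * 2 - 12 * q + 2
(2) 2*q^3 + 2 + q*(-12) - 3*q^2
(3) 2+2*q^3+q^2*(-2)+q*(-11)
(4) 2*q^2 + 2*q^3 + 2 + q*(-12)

Adding the polynomials and combining like terms:
(q*(-4) + q^3*2 + 0 + 1) + (q*(-8) + q^2*(-2) + 1)
= q^2 * (-2) + q^3 * 2 - 12 * q + 2
1) q^2 * (-2) + q^3 * 2 - 12 * q + 2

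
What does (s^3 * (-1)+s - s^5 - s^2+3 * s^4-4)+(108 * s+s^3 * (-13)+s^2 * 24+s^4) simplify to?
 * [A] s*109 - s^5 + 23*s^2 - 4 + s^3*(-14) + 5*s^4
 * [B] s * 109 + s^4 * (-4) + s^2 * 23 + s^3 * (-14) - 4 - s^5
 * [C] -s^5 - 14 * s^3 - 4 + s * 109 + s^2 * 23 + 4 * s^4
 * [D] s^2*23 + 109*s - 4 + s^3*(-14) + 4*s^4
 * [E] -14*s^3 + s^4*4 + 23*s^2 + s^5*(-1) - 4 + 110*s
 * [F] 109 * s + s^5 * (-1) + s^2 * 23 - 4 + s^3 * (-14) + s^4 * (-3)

Adding the polynomials and combining like terms:
(s^3*(-1) + s - s^5 - s^2 + 3*s^4 - 4) + (108*s + s^3*(-13) + s^2*24 + s^4)
= -s^5 - 14 * s^3 - 4 + s * 109 + s^2 * 23 + 4 * s^4
C) -s^5 - 14 * s^3 - 4 + s * 109 + s^2 * 23 + 4 * s^4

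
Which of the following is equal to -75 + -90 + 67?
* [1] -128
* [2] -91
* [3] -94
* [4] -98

First: -75 + -90 = -165
Then: -165 + 67 = -98
4) -98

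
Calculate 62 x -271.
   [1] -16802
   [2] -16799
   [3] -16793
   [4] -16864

62 * -271 = -16802
1) -16802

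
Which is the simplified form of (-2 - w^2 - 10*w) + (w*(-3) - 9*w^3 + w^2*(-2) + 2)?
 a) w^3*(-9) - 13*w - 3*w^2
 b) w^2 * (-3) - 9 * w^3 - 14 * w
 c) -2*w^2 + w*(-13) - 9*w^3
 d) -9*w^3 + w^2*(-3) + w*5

Adding the polynomials and combining like terms:
(-2 - w^2 - 10*w) + (w*(-3) - 9*w^3 + w^2*(-2) + 2)
= w^3*(-9) - 13*w - 3*w^2
a) w^3*(-9) - 13*w - 3*w^2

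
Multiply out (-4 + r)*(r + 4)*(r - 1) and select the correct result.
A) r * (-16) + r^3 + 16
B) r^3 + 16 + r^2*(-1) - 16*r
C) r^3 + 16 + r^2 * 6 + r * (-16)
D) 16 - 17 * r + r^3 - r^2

Expanding (-4 + r)*(r + 4)*(r - 1):
= r^3 + 16 + r^2*(-1) - 16*r
B) r^3 + 16 + r^2*(-1) - 16*r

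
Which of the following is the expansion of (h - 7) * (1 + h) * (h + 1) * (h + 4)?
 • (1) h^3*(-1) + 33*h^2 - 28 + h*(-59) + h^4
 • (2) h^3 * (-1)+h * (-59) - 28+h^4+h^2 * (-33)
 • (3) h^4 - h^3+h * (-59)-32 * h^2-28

Expanding (h - 7) * (1 + h) * (h + 1) * (h + 4):
= h^3 * (-1)+h * (-59) - 28+h^4+h^2 * (-33)
2) h^3 * (-1)+h * (-59) - 28+h^4+h^2 * (-33)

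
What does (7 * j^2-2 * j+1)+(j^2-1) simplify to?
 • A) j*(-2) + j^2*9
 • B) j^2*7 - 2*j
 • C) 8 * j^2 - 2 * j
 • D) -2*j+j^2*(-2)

Adding the polynomials and combining like terms:
(7*j^2 - 2*j + 1) + (j^2 - 1)
= 8 * j^2 - 2 * j
C) 8 * j^2 - 2 * j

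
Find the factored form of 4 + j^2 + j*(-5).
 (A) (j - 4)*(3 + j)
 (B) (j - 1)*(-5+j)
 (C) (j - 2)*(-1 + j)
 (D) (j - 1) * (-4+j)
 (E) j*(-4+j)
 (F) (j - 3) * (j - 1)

We need to factor 4 + j^2 + j*(-5).
The factored form is (j - 1) * (-4+j).
D) (j - 1) * (-4+j)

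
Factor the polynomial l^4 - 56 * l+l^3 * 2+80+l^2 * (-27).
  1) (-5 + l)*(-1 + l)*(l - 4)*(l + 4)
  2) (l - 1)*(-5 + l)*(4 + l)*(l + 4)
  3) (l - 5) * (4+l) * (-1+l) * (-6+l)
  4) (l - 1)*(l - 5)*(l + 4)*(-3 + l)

We need to factor l^4 - 56 * l+l^3 * 2+80+l^2 * (-27).
The factored form is (l - 1)*(-5 + l)*(4 + l)*(l + 4).
2) (l - 1)*(-5 + l)*(4 + l)*(l + 4)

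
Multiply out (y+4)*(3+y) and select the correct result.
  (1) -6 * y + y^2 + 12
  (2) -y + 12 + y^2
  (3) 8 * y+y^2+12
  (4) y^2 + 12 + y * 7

Expanding (y+4)*(3+y):
= y^2 + 12 + y * 7
4) y^2 + 12 + y * 7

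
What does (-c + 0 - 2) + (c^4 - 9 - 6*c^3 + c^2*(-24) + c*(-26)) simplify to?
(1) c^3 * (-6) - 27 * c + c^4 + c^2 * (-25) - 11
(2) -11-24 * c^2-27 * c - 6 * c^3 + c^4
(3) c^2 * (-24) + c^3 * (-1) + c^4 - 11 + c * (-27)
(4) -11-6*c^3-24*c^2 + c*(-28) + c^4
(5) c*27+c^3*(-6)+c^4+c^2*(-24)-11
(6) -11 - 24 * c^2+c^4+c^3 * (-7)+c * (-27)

Adding the polynomials and combining like terms:
(-c + 0 - 2) + (c^4 - 9 - 6*c^3 + c^2*(-24) + c*(-26))
= -11-24 * c^2-27 * c - 6 * c^3 + c^4
2) -11-24 * c^2-27 * c - 6 * c^3 + c^4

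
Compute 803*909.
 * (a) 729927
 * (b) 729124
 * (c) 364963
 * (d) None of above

803 * 909 = 729927
a) 729927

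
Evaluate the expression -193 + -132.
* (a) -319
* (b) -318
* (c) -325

-193 + -132 = -325
c) -325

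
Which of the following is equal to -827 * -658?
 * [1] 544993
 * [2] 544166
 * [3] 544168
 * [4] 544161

-827 * -658 = 544166
2) 544166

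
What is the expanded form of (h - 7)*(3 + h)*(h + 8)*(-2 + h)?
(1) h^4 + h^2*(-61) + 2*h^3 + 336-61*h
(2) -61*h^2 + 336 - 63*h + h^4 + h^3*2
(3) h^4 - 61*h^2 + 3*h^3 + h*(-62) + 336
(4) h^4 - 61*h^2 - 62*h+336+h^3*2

Expanding (h - 7)*(3 + h)*(h + 8)*(-2 + h):
= h^4 - 61*h^2 - 62*h+336+h^3*2
4) h^4 - 61*h^2 - 62*h+336+h^3*2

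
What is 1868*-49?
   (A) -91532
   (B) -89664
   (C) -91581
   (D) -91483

1868 * -49 = -91532
A) -91532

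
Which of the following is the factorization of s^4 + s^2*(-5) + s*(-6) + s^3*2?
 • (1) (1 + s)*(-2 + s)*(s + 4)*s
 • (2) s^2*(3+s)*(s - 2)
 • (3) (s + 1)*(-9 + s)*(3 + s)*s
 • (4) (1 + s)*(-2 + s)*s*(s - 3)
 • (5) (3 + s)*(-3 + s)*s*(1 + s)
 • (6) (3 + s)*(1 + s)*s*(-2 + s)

We need to factor s^4 + s^2*(-5) + s*(-6) + s^3*2.
The factored form is (3 + s)*(1 + s)*s*(-2 + s).
6) (3 + s)*(1 + s)*s*(-2 + s)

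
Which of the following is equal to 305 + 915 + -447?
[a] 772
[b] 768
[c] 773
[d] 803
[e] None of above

First: 305 + 915 = 1220
Then: 1220 + -447 = 773
c) 773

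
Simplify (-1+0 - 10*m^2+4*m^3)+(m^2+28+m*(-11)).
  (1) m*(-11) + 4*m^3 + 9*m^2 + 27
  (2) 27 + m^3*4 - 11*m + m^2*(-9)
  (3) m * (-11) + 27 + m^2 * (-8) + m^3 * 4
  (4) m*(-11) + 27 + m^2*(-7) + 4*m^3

Adding the polynomials and combining like terms:
(-1 + 0 - 10*m^2 + 4*m^3) + (m^2 + 28 + m*(-11))
= 27 + m^3*4 - 11*m + m^2*(-9)
2) 27 + m^3*4 - 11*m + m^2*(-9)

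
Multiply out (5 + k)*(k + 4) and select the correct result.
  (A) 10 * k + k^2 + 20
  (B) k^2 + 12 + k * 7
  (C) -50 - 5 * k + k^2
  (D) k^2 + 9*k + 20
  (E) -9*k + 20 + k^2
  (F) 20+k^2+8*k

Expanding (5 + k)*(k + 4):
= k^2 + 9*k + 20
D) k^2 + 9*k + 20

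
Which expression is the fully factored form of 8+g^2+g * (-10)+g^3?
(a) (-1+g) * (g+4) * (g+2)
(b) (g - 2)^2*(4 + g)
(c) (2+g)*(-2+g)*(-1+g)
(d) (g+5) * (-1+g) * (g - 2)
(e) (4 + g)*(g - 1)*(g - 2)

We need to factor 8+g^2+g * (-10)+g^3.
The factored form is (4 + g)*(g - 1)*(g - 2).
e) (4 + g)*(g - 1)*(g - 2)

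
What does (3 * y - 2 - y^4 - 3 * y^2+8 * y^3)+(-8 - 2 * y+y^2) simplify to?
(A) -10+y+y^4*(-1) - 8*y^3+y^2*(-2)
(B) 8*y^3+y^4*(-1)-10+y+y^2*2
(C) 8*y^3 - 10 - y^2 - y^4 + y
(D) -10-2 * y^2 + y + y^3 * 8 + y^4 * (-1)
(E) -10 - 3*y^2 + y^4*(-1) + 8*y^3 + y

Adding the polynomials and combining like terms:
(3*y - 2 - y^4 - 3*y^2 + 8*y^3) + (-8 - 2*y + y^2)
= -10-2 * y^2 + y + y^3 * 8 + y^4 * (-1)
D) -10-2 * y^2 + y + y^3 * 8 + y^4 * (-1)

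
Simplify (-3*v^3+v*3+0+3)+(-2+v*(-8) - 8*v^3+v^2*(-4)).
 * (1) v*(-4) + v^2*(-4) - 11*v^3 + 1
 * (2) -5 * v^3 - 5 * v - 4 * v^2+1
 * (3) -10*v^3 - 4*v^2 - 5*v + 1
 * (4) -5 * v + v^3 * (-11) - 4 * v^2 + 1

Adding the polynomials and combining like terms:
(-3*v^3 + v*3 + 0 + 3) + (-2 + v*(-8) - 8*v^3 + v^2*(-4))
= -5 * v + v^3 * (-11) - 4 * v^2 + 1
4) -5 * v + v^3 * (-11) - 4 * v^2 + 1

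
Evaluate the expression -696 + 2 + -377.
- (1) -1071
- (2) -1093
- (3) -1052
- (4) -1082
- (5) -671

First: -696 + 2 = -694
Then: -694 + -377 = -1071
1) -1071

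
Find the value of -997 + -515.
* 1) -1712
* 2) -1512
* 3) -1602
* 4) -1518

-997 + -515 = -1512
2) -1512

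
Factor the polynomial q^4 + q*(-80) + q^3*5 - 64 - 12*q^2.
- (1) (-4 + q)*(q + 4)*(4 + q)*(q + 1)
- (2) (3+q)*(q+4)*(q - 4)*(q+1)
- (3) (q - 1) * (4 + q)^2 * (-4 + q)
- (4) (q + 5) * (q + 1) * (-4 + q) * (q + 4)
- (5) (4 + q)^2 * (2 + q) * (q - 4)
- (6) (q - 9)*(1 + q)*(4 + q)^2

We need to factor q^4 + q*(-80) + q^3*5 - 64 - 12*q^2.
The factored form is (-4 + q)*(q + 4)*(4 + q)*(q + 1).
1) (-4 + q)*(q + 4)*(4 + q)*(q + 1)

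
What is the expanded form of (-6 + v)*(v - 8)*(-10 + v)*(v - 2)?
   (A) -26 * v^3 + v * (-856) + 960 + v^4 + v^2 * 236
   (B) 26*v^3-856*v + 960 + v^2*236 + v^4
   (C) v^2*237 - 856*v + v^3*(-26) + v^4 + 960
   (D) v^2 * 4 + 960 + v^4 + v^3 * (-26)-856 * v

Expanding (-6 + v)*(v - 8)*(-10 + v)*(v - 2):
= -26 * v^3 + v * (-856) + 960 + v^4 + v^2 * 236
A) -26 * v^3 + v * (-856) + 960 + v^4 + v^2 * 236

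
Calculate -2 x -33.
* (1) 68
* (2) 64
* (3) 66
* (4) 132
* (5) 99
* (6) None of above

-2 * -33 = 66
3) 66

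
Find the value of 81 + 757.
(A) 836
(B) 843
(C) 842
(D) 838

81 + 757 = 838
D) 838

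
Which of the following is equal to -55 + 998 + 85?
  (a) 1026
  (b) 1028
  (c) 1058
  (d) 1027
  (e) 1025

First: -55 + 998 = 943
Then: 943 + 85 = 1028
b) 1028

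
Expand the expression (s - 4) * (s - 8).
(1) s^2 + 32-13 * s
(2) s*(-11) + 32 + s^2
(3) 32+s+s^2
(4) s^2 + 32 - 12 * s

Expanding (s - 4) * (s - 8):
= s^2 + 32 - 12 * s
4) s^2 + 32 - 12 * s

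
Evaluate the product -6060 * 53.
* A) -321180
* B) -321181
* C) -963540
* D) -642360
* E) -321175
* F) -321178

-6060 * 53 = -321180
A) -321180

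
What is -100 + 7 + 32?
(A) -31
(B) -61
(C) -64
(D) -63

First: -100 + 7 = -93
Then: -93 + 32 = -61
B) -61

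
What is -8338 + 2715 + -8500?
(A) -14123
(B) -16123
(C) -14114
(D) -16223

First: -8338 + 2715 = -5623
Then: -5623 + -8500 = -14123
A) -14123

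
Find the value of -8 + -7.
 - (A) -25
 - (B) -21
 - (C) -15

-8 + -7 = -15
C) -15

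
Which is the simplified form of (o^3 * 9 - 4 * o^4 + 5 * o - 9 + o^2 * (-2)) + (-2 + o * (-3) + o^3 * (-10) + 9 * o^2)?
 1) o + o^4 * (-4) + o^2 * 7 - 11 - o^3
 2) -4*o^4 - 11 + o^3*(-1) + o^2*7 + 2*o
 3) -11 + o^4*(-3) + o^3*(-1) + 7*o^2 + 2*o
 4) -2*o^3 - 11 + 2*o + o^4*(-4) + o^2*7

Adding the polynomials and combining like terms:
(o^3*9 - 4*o^4 + 5*o - 9 + o^2*(-2)) + (-2 + o*(-3) + o^3*(-10) + 9*o^2)
= -4*o^4 - 11 + o^3*(-1) + o^2*7 + 2*o
2) -4*o^4 - 11 + o^3*(-1) + o^2*7 + 2*o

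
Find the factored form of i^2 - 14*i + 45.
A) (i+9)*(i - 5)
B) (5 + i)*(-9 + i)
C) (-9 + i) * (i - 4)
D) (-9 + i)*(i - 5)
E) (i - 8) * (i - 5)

We need to factor i^2 - 14*i + 45.
The factored form is (-9 + i)*(i - 5).
D) (-9 + i)*(i - 5)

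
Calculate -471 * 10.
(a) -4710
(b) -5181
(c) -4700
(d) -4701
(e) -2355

-471 * 10 = -4710
a) -4710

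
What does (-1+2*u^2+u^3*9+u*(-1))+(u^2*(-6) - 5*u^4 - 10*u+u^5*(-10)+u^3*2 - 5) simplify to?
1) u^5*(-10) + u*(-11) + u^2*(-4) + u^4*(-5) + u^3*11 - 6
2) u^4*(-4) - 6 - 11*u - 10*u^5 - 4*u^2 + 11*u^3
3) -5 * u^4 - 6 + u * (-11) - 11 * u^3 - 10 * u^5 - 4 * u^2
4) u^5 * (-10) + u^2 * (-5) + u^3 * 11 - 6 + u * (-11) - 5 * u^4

Adding the polynomials and combining like terms:
(-1 + 2*u^2 + u^3*9 + u*(-1)) + (u^2*(-6) - 5*u^4 - 10*u + u^5*(-10) + u^3*2 - 5)
= u^5*(-10) + u*(-11) + u^2*(-4) + u^4*(-5) + u^3*11 - 6
1) u^5*(-10) + u*(-11) + u^2*(-4) + u^4*(-5) + u^3*11 - 6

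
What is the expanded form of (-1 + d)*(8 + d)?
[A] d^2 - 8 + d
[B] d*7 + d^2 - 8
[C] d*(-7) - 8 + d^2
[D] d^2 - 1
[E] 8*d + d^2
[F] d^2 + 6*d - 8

Expanding (-1 + d)*(8 + d):
= d*7 + d^2 - 8
B) d*7 + d^2 - 8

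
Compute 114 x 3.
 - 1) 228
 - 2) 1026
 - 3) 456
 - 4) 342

114 * 3 = 342
4) 342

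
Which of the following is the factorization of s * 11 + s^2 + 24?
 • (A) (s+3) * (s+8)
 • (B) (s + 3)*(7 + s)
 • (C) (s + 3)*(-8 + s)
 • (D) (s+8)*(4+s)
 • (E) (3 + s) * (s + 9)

We need to factor s * 11 + s^2 + 24.
The factored form is (s+3) * (s+8).
A) (s+3) * (s+8)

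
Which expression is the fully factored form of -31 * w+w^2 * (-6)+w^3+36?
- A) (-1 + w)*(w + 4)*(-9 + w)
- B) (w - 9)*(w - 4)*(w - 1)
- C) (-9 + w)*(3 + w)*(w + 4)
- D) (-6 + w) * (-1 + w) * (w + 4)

We need to factor -31 * w+w^2 * (-6)+w^3+36.
The factored form is (-1 + w)*(w + 4)*(-9 + w).
A) (-1 + w)*(w + 4)*(-9 + w)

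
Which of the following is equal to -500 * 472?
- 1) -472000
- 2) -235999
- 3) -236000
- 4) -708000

-500 * 472 = -236000
3) -236000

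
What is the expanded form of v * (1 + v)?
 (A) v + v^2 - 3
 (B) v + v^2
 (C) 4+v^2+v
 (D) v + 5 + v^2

Expanding v * (1 + v):
= v + v^2
B) v + v^2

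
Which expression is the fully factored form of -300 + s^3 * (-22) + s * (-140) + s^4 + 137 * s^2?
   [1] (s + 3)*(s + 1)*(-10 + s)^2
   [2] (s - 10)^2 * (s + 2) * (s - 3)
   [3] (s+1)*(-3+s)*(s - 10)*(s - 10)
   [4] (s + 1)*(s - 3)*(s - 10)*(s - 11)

We need to factor -300 + s^3 * (-22) + s * (-140) + s^4 + 137 * s^2.
The factored form is (s+1)*(-3+s)*(s - 10)*(s - 10).
3) (s+1)*(-3+s)*(s - 10)*(s - 10)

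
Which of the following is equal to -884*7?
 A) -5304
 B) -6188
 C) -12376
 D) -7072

-884 * 7 = -6188
B) -6188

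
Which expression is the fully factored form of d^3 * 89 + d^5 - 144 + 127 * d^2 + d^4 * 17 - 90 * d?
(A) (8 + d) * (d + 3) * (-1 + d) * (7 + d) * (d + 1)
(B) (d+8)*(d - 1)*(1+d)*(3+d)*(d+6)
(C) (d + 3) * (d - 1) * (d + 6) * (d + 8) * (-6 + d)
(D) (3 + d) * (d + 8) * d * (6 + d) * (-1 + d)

We need to factor d^3 * 89 + d^5 - 144 + 127 * d^2 + d^4 * 17 - 90 * d.
The factored form is (d+8)*(d - 1)*(1+d)*(3+d)*(d+6).
B) (d+8)*(d - 1)*(1+d)*(3+d)*(d+6)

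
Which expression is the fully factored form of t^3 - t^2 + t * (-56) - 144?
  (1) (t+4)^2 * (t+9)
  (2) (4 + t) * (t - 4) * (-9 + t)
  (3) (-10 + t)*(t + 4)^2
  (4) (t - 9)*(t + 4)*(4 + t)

We need to factor t^3 - t^2 + t * (-56) - 144.
The factored form is (t - 9)*(t + 4)*(4 + t).
4) (t - 9)*(t + 4)*(4 + t)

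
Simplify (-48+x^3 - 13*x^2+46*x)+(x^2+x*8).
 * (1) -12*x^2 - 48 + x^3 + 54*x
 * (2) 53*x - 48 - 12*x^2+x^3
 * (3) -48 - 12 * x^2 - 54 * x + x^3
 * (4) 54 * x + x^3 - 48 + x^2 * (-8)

Adding the polynomials and combining like terms:
(-48 + x^3 - 13*x^2 + 46*x) + (x^2 + x*8)
= -12*x^2 - 48 + x^3 + 54*x
1) -12*x^2 - 48 + x^3 + 54*x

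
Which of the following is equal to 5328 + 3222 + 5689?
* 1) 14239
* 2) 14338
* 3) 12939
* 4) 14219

First: 5328 + 3222 = 8550
Then: 8550 + 5689 = 14239
1) 14239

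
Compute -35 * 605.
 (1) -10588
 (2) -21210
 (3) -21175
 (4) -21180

-35 * 605 = -21175
3) -21175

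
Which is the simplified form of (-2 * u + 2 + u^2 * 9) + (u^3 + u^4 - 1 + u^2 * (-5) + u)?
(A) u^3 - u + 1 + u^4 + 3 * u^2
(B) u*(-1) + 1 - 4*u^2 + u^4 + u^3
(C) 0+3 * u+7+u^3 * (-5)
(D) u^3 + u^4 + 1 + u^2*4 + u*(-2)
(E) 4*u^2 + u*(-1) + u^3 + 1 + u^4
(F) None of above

Adding the polynomials and combining like terms:
(-2*u + 2 + u^2*9) + (u^3 + u^4 - 1 + u^2*(-5) + u)
= 4*u^2 + u*(-1) + u^3 + 1 + u^4
E) 4*u^2 + u*(-1) + u^3 + 1 + u^4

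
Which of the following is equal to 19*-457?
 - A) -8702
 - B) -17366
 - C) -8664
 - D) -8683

19 * -457 = -8683
D) -8683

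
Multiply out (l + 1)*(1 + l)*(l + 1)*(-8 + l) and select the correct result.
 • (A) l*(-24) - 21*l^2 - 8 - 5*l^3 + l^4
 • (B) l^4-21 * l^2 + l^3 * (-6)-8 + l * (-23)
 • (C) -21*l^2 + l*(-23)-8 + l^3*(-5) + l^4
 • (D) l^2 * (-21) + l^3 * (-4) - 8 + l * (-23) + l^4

Expanding (l + 1)*(1 + l)*(l + 1)*(-8 + l):
= -21*l^2 + l*(-23)-8 + l^3*(-5) + l^4
C) -21*l^2 + l*(-23)-8 + l^3*(-5) + l^4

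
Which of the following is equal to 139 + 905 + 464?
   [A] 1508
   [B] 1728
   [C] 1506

First: 139 + 905 = 1044
Then: 1044 + 464 = 1508
A) 1508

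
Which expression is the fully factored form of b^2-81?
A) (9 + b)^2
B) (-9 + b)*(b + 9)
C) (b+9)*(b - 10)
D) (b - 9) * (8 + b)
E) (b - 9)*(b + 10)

We need to factor b^2-81.
The factored form is (-9 + b)*(b + 9).
B) (-9 + b)*(b + 9)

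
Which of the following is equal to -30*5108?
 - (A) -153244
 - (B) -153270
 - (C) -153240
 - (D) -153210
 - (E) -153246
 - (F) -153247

-30 * 5108 = -153240
C) -153240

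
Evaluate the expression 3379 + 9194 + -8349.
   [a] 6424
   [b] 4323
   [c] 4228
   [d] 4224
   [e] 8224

First: 3379 + 9194 = 12573
Then: 12573 + -8349 = 4224
d) 4224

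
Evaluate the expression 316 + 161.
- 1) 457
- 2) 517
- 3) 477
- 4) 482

316 + 161 = 477
3) 477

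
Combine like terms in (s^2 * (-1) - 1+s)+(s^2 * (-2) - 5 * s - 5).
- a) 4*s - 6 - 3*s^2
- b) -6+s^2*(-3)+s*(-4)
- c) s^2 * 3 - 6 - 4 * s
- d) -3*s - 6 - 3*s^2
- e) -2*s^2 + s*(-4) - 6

Adding the polynomials and combining like terms:
(s^2*(-1) - 1 + s) + (s^2*(-2) - 5*s - 5)
= -6+s^2*(-3)+s*(-4)
b) -6+s^2*(-3)+s*(-4)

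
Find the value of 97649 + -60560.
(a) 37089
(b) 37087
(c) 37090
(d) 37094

97649 + -60560 = 37089
a) 37089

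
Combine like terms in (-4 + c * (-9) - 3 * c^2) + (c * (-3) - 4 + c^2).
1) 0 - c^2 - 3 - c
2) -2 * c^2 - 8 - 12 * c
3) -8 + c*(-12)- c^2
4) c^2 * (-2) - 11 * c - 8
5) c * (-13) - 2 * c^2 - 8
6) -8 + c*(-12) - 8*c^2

Adding the polynomials and combining like terms:
(-4 + c*(-9) - 3*c^2) + (c*(-3) - 4 + c^2)
= -2 * c^2 - 8 - 12 * c
2) -2 * c^2 - 8 - 12 * c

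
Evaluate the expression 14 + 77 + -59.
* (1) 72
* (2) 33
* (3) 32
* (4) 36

First: 14 + 77 = 91
Then: 91 + -59 = 32
3) 32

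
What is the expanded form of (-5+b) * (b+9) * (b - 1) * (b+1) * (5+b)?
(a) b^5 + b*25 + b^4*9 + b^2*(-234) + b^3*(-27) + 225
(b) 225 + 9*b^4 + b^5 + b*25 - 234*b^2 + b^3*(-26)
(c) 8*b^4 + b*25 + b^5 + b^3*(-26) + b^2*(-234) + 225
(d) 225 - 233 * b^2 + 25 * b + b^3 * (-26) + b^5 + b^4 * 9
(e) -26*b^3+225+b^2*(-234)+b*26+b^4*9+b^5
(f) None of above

Expanding (-5+b) * (b+9) * (b - 1) * (b+1) * (5+b):
= 225 + 9*b^4 + b^5 + b*25 - 234*b^2 + b^3*(-26)
b) 225 + 9*b^4 + b^5 + b*25 - 234*b^2 + b^3*(-26)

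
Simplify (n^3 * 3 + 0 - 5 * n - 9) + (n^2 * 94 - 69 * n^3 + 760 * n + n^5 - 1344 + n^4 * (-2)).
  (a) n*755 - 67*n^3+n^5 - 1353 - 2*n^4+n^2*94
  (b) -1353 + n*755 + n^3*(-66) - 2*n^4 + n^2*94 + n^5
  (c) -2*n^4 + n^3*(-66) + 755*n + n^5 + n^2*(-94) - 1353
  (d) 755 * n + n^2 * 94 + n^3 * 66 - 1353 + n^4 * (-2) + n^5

Adding the polynomials and combining like terms:
(n^3*3 + 0 - 5*n - 9) + (n^2*94 - 69*n^3 + 760*n + n^5 - 1344 + n^4*(-2))
= -1353 + n*755 + n^3*(-66) - 2*n^4 + n^2*94 + n^5
b) -1353 + n*755 + n^3*(-66) - 2*n^4 + n^2*94 + n^5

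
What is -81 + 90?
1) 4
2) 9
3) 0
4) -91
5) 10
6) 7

-81 + 90 = 9
2) 9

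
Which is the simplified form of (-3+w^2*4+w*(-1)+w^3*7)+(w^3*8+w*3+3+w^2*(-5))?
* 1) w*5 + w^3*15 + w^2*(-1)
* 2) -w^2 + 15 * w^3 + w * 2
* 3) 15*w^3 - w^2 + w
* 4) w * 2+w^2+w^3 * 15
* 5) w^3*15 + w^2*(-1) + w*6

Adding the polynomials and combining like terms:
(-3 + w^2*4 + w*(-1) + w^3*7) + (w^3*8 + w*3 + 3 + w^2*(-5))
= -w^2 + 15 * w^3 + w * 2
2) -w^2 + 15 * w^3 + w * 2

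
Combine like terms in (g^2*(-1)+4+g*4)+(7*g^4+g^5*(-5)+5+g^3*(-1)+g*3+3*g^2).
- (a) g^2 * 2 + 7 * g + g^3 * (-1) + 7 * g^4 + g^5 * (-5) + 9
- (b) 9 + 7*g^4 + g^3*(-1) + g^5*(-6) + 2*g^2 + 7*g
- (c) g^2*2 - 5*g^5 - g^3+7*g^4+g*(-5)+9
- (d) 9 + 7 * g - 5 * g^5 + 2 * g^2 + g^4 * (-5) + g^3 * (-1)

Adding the polynomials and combining like terms:
(g^2*(-1) + 4 + g*4) + (7*g^4 + g^5*(-5) + 5 + g^3*(-1) + g*3 + 3*g^2)
= g^2 * 2 + 7 * g + g^3 * (-1) + 7 * g^4 + g^5 * (-5) + 9
a) g^2 * 2 + 7 * g + g^3 * (-1) + 7 * g^4 + g^5 * (-5) + 9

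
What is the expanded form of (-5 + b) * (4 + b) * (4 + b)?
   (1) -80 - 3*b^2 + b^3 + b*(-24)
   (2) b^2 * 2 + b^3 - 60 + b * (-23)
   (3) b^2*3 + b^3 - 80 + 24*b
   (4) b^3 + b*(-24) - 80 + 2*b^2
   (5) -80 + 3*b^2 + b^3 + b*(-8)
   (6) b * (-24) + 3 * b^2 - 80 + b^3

Expanding (-5 + b) * (4 + b) * (4 + b):
= b * (-24) + 3 * b^2 - 80 + b^3
6) b * (-24) + 3 * b^2 - 80 + b^3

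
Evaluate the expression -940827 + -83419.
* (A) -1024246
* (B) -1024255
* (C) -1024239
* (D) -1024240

-940827 + -83419 = -1024246
A) -1024246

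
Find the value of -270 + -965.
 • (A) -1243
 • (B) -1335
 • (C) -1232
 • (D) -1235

-270 + -965 = -1235
D) -1235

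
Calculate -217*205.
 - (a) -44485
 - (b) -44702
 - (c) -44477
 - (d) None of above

-217 * 205 = -44485
a) -44485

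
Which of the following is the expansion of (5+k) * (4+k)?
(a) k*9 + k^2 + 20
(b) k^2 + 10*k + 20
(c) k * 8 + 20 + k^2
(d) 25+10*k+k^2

Expanding (5+k) * (4+k):
= k*9 + k^2 + 20
a) k*9 + k^2 + 20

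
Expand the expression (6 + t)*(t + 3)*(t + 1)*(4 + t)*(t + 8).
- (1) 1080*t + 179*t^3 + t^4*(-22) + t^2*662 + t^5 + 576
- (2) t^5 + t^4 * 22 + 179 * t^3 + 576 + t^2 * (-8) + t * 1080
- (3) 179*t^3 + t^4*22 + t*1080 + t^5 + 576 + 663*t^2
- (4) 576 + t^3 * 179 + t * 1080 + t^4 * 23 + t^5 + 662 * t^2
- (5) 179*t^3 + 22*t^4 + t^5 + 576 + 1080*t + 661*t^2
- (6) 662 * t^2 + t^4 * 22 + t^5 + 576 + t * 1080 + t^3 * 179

Expanding (6 + t)*(t + 3)*(t + 1)*(4 + t)*(t + 8):
= 662 * t^2 + t^4 * 22 + t^5 + 576 + t * 1080 + t^3 * 179
6) 662 * t^2 + t^4 * 22 + t^5 + 576 + t * 1080 + t^3 * 179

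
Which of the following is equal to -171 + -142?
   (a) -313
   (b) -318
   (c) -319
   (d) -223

-171 + -142 = -313
a) -313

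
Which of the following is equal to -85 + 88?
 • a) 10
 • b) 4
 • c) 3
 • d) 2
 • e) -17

-85 + 88 = 3
c) 3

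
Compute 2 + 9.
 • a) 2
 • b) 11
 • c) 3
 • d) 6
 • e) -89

2 + 9 = 11
b) 11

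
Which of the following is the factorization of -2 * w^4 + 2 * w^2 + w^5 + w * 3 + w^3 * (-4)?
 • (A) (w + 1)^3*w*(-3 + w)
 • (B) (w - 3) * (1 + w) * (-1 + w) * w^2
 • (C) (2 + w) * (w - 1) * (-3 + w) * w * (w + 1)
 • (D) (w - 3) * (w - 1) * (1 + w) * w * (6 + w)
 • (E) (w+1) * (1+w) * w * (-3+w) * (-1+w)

We need to factor -2 * w^4 + 2 * w^2 + w^5 + w * 3 + w^3 * (-4).
The factored form is (w+1) * (1+w) * w * (-3+w) * (-1+w).
E) (w+1) * (1+w) * w * (-3+w) * (-1+w)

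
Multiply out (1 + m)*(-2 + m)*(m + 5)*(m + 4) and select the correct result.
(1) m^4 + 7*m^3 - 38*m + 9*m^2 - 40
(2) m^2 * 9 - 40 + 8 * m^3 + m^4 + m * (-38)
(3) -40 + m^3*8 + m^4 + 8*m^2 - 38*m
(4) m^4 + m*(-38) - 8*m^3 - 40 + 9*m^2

Expanding (1 + m)*(-2 + m)*(m + 5)*(m + 4):
= m^2 * 9 - 40 + 8 * m^3 + m^4 + m * (-38)
2) m^2 * 9 - 40 + 8 * m^3 + m^4 + m * (-38)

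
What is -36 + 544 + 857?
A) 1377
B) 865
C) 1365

First: -36 + 544 = 508
Then: 508 + 857 = 1365
C) 1365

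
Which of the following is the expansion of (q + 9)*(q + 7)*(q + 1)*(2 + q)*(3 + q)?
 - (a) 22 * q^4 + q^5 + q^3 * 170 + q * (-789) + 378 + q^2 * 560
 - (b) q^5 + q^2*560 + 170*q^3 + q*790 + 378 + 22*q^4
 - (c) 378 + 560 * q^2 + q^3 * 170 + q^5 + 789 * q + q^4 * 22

Expanding (q + 9)*(q + 7)*(q + 1)*(2 + q)*(3 + q):
= 378 + 560 * q^2 + q^3 * 170 + q^5 + 789 * q + q^4 * 22
c) 378 + 560 * q^2 + q^3 * 170 + q^5 + 789 * q + q^4 * 22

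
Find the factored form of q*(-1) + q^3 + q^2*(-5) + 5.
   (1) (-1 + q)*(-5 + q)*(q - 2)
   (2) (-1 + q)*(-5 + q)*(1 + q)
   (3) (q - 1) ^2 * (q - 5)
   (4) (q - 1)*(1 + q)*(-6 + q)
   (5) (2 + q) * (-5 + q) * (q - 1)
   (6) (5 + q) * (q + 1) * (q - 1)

We need to factor q*(-1) + q^3 + q^2*(-5) + 5.
The factored form is (-1 + q)*(-5 + q)*(1 + q).
2) (-1 + q)*(-5 + q)*(1 + q)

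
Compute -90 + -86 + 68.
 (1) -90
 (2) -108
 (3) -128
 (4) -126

First: -90 + -86 = -176
Then: -176 + 68 = -108
2) -108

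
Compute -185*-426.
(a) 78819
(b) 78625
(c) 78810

-185 * -426 = 78810
c) 78810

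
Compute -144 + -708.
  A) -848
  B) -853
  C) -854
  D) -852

-144 + -708 = -852
D) -852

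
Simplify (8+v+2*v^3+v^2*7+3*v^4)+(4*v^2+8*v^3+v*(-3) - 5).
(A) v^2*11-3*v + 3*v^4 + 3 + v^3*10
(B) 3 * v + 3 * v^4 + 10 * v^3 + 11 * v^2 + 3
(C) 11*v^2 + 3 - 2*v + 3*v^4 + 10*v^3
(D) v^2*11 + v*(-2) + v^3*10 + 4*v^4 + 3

Adding the polynomials and combining like terms:
(8 + v + 2*v^3 + v^2*7 + 3*v^4) + (4*v^2 + 8*v^3 + v*(-3) - 5)
= 11*v^2 + 3 - 2*v + 3*v^4 + 10*v^3
C) 11*v^2 + 3 - 2*v + 3*v^4 + 10*v^3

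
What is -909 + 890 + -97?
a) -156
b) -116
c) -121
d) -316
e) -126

First: -909 + 890 = -19
Then: -19 + -97 = -116
b) -116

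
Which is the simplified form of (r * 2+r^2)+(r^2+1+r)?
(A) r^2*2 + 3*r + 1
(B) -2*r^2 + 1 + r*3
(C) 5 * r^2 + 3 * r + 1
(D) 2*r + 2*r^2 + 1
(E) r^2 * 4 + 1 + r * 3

Adding the polynomials and combining like terms:
(r*2 + r^2) + (r^2 + 1 + r)
= r^2*2 + 3*r + 1
A) r^2*2 + 3*r + 1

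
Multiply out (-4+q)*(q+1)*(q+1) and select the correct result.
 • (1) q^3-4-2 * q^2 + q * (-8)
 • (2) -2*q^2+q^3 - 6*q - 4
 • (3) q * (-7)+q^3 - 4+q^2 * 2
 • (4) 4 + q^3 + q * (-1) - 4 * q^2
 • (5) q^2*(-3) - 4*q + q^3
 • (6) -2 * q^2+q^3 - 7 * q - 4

Expanding (-4+q)*(q+1)*(q+1):
= -2 * q^2+q^3 - 7 * q - 4
6) -2 * q^2+q^3 - 7 * q - 4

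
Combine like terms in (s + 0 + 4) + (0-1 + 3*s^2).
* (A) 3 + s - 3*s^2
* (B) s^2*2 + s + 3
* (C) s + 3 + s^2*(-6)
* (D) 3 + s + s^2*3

Adding the polynomials and combining like terms:
(s + 0 + 4) + (0 - 1 + 3*s^2)
= 3 + s + s^2*3
D) 3 + s + s^2*3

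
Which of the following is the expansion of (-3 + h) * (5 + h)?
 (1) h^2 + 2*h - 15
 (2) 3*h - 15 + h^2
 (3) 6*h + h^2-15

Expanding (-3 + h) * (5 + h):
= h^2 + 2*h - 15
1) h^2 + 2*h - 15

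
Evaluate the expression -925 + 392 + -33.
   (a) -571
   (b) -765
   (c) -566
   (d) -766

First: -925 + 392 = -533
Then: -533 + -33 = -566
c) -566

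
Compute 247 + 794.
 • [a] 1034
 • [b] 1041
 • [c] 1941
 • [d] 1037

247 + 794 = 1041
b) 1041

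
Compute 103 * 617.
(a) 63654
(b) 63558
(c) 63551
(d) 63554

103 * 617 = 63551
c) 63551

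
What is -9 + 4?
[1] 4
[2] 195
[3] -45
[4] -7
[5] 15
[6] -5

-9 + 4 = -5
6) -5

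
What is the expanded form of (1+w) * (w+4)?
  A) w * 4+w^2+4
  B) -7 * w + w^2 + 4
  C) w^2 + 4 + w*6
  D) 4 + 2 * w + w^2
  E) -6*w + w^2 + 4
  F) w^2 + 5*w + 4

Expanding (1+w) * (w+4):
= w^2 + 5*w + 4
F) w^2 + 5*w + 4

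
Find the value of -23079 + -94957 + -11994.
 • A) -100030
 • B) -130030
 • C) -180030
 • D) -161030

First: -23079 + -94957 = -118036
Then: -118036 + -11994 = -130030
B) -130030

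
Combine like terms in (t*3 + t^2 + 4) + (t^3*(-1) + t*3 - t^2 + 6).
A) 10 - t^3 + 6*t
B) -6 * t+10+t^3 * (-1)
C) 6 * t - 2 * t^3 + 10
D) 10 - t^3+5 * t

Adding the polynomials and combining like terms:
(t*3 + t^2 + 4) + (t^3*(-1) + t*3 - t^2 + 6)
= 10 - t^3 + 6*t
A) 10 - t^3 + 6*t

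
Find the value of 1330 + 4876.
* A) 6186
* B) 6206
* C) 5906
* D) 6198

1330 + 4876 = 6206
B) 6206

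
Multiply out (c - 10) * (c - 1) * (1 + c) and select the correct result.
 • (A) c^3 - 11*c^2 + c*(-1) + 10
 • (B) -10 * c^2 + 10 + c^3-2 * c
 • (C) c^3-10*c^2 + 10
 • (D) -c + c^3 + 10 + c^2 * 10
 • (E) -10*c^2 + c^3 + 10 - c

Expanding (c - 10) * (c - 1) * (1 + c):
= -10*c^2 + c^3 + 10 - c
E) -10*c^2 + c^3 + 10 - c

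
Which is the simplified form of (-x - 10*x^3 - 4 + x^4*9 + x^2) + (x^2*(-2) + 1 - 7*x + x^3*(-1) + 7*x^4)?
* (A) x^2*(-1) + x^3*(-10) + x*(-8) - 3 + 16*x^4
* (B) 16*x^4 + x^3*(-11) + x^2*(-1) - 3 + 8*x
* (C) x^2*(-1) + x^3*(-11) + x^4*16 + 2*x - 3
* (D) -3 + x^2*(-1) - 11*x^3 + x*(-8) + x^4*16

Adding the polynomials and combining like terms:
(-x - 10*x^3 - 4 + x^4*9 + x^2) + (x^2*(-2) + 1 - 7*x + x^3*(-1) + 7*x^4)
= -3 + x^2*(-1) - 11*x^3 + x*(-8) + x^4*16
D) -3 + x^2*(-1) - 11*x^3 + x*(-8) + x^4*16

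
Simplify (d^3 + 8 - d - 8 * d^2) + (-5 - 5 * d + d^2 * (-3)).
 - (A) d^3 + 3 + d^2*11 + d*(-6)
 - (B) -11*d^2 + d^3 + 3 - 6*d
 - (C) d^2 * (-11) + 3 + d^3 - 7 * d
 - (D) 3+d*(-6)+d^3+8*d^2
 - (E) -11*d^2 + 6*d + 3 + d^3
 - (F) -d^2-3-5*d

Adding the polynomials and combining like terms:
(d^3 + 8 - d - 8*d^2) + (-5 - 5*d + d^2*(-3))
= -11*d^2 + d^3 + 3 - 6*d
B) -11*d^2 + d^3 + 3 - 6*d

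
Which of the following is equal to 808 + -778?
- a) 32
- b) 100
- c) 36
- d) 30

808 + -778 = 30
d) 30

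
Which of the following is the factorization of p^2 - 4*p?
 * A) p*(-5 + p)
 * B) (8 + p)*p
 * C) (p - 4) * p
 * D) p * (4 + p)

We need to factor p^2 - 4*p.
The factored form is (p - 4) * p.
C) (p - 4) * p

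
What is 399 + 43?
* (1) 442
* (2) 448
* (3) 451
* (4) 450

399 + 43 = 442
1) 442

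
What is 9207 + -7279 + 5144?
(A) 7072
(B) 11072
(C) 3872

First: 9207 + -7279 = 1928
Then: 1928 + 5144 = 7072
A) 7072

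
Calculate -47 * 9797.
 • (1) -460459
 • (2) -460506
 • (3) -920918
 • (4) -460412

-47 * 9797 = -460459
1) -460459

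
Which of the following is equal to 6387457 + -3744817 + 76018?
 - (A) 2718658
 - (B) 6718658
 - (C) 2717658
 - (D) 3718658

First: 6387457 + -3744817 = 2642640
Then: 2642640 + 76018 = 2718658
A) 2718658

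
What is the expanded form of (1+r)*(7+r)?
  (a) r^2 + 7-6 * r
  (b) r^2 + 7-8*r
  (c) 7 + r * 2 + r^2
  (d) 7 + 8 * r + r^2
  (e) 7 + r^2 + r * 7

Expanding (1+r)*(7+r):
= 7 + 8 * r + r^2
d) 7 + 8 * r + r^2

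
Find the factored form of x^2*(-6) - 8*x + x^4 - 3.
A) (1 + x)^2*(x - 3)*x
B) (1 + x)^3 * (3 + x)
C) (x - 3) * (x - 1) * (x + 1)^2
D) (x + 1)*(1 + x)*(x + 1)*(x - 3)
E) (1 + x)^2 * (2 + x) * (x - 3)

We need to factor x^2*(-6) - 8*x + x^4 - 3.
The factored form is (x + 1)*(1 + x)*(x + 1)*(x - 3).
D) (x + 1)*(1 + x)*(x + 1)*(x - 3)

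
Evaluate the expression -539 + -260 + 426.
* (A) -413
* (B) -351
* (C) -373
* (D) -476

First: -539 + -260 = -799
Then: -799 + 426 = -373
C) -373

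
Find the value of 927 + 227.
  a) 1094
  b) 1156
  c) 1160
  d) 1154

927 + 227 = 1154
d) 1154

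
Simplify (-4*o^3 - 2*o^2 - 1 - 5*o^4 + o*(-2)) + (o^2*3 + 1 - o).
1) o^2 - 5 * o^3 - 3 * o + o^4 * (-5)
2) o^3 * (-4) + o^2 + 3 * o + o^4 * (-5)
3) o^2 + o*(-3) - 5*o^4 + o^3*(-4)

Adding the polynomials and combining like terms:
(-4*o^3 - 2*o^2 - 1 - 5*o^4 + o*(-2)) + (o^2*3 + 1 - o)
= o^2 + o*(-3) - 5*o^4 + o^3*(-4)
3) o^2 + o*(-3) - 5*o^4 + o^3*(-4)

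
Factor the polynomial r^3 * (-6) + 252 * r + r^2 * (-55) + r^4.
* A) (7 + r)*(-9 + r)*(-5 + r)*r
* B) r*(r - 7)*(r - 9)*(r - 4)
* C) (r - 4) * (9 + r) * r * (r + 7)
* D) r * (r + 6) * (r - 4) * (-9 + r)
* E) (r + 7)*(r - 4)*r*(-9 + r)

We need to factor r^3 * (-6) + 252 * r + r^2 * (-55) + r^4.
The factored form is (r + 7)*(r - 4)*r*(-9 + r).
E) (r + 7)*(r - 4)*r*(-9 + r)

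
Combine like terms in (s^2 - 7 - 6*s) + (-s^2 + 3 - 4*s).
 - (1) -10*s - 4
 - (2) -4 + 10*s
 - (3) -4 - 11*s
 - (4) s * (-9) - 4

Adding the polynomials and combining like terms:
(s^2 - 7 - 6*s) + (-s^2 + 3 - 4*s)
= -10*s - 4
1) -10*s - 4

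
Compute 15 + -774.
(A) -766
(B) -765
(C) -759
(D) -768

15 + -774 = -759
C) -759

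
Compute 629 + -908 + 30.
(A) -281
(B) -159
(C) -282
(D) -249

First: 629 + -908 = -279
Then: -279 + 30 = -249
D) -249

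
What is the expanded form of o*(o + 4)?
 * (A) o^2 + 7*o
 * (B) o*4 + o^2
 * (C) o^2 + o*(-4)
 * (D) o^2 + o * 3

Expanding o*(o + 4):
= o*4 + o^2
B) o*4 + o^2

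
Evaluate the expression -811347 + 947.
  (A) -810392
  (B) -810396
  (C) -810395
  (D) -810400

-811347 + 947 = -810400
D) -810400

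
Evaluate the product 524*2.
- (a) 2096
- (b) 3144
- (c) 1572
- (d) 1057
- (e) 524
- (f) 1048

524 * 2 = 1048
f) 1048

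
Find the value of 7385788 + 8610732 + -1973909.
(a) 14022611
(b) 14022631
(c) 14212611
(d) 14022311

First: 7385788 + 8610732 = 15996520
Then: 15996520 + -1973909 = 14022611
a) 14022611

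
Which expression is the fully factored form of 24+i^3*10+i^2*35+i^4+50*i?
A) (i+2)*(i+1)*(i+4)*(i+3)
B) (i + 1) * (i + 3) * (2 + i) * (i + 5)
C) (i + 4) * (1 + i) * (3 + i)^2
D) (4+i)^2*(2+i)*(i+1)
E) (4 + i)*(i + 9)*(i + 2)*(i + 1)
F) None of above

We need to factor 24+i^3*10+i^2*35+i^4+50*i.
The factored form is (i+2)*(i+1)*(i+4)*(i+3).
A) (i+2)*(i+1)*(i+4)*(i+3)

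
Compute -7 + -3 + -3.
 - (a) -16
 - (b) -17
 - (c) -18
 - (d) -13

First: -7 + -3 = -10
Then: -10 + -3 = -13
d) -13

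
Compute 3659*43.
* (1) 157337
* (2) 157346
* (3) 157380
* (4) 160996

3659 * 43 = 157337
1) 157337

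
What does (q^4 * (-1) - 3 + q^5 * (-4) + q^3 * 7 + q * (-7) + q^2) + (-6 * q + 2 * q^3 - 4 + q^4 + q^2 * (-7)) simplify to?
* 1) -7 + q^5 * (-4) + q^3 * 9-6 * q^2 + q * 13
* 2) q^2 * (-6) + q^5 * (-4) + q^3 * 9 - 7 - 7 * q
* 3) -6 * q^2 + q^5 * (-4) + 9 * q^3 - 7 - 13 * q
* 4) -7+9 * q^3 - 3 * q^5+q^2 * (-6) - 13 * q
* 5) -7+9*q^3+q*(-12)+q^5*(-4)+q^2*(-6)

Adding the polynomials and combining like terms:
(q^4*(-1) - 3 + q^5*(-4) + q^3*7 + q*(-7) + q^2) + (-6*q + 2*q^3 - 4 + q^4 + q^2*(-7))
= -6 * q^2 + q^5 * (-4) + 9 * q^3 - 7 - 13 * q
3) -6 * q^2 + q^5 * (-4) + 9 * q^3 - 7 - 13 * q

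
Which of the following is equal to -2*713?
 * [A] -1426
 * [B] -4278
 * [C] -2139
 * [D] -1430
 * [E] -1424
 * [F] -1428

-2 * 713 = -1426
A) -1426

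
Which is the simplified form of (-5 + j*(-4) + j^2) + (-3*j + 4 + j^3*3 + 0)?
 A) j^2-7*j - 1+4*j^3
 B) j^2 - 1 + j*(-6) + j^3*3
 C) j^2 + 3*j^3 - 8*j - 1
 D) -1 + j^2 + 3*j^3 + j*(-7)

Adding the polynomials and combining like terms:
(-5 + j*(-4) + j^2) + (-3*j + 4 + j^3*3 + 0)
= -1 + j^2 + 3*j^3 + j*(-7)
D) -1 + j^2 + 3*j^3 + j*(-7)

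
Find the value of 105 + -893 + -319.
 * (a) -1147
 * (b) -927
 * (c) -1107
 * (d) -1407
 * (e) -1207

First: 105 + -893 = -788
Then: -788 + -319 = -1107
c) -1107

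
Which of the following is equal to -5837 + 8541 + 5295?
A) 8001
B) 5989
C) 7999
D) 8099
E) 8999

First: -5837 + 8541 = 2704
Then: 2704 + 5295 = 7999
C) 7999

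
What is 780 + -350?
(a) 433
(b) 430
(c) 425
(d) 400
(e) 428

780 + -350 = 430
b) 430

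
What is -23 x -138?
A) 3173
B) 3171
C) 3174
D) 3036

-23 * -138 = 3174
C) 3174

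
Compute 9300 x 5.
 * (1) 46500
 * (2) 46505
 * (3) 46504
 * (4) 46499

9300 * 5 = 46500
1) 46500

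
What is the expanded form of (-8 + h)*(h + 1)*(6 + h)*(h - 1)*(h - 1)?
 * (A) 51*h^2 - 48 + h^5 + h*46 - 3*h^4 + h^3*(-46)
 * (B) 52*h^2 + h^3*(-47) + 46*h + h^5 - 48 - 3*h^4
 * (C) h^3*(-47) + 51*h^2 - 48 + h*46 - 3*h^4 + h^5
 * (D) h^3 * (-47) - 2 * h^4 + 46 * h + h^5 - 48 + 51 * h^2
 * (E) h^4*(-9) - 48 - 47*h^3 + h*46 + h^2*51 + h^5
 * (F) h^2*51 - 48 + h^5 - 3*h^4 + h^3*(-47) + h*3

Expanding (-8 + h)*(h + 1)*(6 + h)*(h - 1)*(h - 1):
= h^3*(-47) + 51*h^2 - 48 + h*46 - 3*h^4 + h^5
C) h^3*(-47) + 51*h^2 - 48 + h*46 - 3*h^4 + h^5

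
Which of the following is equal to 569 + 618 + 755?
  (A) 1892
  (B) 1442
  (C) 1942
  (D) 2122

First: 569 + 618 = 1187
Then: 1187 + 755 = 1942
C) 1942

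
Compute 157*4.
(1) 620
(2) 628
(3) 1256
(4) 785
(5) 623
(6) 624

157 * 4 = 628
2) 628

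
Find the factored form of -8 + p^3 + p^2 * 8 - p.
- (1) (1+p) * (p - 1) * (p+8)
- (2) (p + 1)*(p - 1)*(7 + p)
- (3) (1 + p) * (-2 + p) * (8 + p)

We need to factor -8 + p^3 + p^2 * 8 - p.
The factored form is (1+p) * (p - 1) * (p+8).
1) (1+p) * (p - 1) * (p+8)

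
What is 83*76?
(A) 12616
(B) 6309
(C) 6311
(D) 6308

83 * 76 = 6308
D) 6308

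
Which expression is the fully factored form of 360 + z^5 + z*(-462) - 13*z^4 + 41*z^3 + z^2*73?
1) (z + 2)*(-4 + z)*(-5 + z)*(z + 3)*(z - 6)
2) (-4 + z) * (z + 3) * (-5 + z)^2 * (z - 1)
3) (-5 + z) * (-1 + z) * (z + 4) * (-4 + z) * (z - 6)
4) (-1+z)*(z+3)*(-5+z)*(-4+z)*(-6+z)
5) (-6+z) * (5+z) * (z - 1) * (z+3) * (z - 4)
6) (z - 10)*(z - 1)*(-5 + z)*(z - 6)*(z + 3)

We need to factor 360 + z^5 + z*(-462) - 13*z^4 + 41*z^3 + z^2*73.
The factored form is (-1+z)*(z+3)*(-5+z)*(-4+z)*(-6+z).
4) (-1+z)*(z+3)*(-5+z)*(-4+z)*(-6+z)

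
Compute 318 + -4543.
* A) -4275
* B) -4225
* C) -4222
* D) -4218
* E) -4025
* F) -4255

318 + -4543 = -4225
B) -4225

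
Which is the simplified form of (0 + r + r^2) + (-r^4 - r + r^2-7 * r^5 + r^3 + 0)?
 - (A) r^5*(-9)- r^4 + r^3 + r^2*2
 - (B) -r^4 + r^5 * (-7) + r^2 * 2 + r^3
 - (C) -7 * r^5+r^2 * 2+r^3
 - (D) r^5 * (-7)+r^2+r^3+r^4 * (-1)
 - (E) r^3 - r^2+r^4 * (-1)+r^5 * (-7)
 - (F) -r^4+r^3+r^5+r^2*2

Adding the polynomials and combining like terms:
(0 + r + r^2) + (-r^4 - r + r^2 - 7*r^5 + r^3 + 0)
= -r^4 + r^5 * (-7) + r^2 * 2 + r^3
B) -r^4 + r^5 * (-7) + r^2 * 2 + r^3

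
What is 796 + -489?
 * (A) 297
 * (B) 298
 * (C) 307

796 + -489 = 307
C) 307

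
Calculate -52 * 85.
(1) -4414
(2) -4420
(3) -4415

-52 * 85 = -4420
2) -4420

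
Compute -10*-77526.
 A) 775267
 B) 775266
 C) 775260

-10 * -77526 = 775260
C) 775260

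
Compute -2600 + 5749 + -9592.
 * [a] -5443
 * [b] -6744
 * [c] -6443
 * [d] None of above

First: -2600 + 5749 = 3149
Then: 3149 + -9592 = -6443
c) -6443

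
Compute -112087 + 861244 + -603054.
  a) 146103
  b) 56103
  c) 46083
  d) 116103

First: -112087 + 861244 = 749157
Then: 749157 + -603054 = 146103
a) 146103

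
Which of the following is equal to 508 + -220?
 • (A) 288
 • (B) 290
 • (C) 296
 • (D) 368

508 + -220 = 288
A) 288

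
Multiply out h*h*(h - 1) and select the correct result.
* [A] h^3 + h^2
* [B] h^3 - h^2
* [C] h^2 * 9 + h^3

Expanding h*h*(h - 1):
= h^3 - h^2
B) h^3 - h^2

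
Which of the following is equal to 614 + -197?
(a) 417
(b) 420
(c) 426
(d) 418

614 + -197 = 417
a) 417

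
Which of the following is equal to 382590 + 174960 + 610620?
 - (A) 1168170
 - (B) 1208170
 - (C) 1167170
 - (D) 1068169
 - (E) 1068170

First: 382590 + 174960 = 557550
Then: 557550 + 610620 = 1168170
A) 1168170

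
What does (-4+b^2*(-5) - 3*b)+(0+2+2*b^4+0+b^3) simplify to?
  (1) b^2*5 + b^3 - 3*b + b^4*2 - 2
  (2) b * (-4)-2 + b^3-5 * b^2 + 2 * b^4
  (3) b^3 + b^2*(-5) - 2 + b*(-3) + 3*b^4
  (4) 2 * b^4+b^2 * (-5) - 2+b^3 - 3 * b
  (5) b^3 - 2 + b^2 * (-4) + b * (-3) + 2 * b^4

Adding the polynomials and combining like terms:
(-4 + b^2*(-5) - 3*b) + (0 + 2 + 2*b^4 + 0 + b^3)
= 2 * b^4+b^2 * (-5) - 2+b^3 - 3 * b
4) 2 * b^4+b^2 * (-5) - 2+b^3 - 3 * b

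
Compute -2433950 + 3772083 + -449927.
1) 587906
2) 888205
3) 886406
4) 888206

First: -2433950 + 3772083 = 1338133
Then: 1338133 + -449927 = 888206
4) 888206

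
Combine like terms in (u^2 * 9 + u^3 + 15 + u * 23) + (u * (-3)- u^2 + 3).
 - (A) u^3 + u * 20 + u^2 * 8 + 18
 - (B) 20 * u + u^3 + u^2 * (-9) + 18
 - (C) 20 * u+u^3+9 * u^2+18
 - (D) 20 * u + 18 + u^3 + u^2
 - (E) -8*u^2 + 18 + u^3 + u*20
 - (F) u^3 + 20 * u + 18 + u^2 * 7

Adding the polynomials and combining like terms:
(u^2*9 + u^3 + 15 + u*23) + (u*(-3) - u^2 + 3)
= u^3 + u * 20 + u^2 * 8 + 18
A) u^3 + u * 20 + u^2 * 8 + 18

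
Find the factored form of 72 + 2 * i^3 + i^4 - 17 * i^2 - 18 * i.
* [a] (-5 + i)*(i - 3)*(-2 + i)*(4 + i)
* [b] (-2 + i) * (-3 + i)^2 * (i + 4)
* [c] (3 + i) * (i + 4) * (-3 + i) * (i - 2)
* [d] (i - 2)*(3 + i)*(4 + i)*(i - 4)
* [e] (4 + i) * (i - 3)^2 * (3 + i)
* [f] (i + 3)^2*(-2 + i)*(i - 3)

We need to factor 72 + 2 * i^3 + i^4 - 17 * i^2 - 18 * i.
The factored form is (3 + i) * (i + 4) * (-3 + i) * (i - 2).
c) (3 + i) * (i + 4) * (-3 + i) * (i - 2)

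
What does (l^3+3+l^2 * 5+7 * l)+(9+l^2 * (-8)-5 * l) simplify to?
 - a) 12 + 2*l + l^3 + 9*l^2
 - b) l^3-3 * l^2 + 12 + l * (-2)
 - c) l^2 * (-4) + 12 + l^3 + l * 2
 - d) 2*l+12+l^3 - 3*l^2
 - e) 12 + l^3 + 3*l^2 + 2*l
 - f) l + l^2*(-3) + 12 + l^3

Adding the polynomials and combining like terms:
(l^3 + 3 + l^2*5 + 7*l) + (9 + l^2*(-8) - 5*l)
= 2*l+12+l^3 - 3*l^2
d) 2*l+12+l^3 - 3*l^2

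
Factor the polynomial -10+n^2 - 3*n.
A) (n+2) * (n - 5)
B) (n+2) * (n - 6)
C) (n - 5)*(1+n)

We need to factor -10+n^2 - 3*n.
The factored form is (n+2) * (n - 5).
A) (n+2) * (n - 5)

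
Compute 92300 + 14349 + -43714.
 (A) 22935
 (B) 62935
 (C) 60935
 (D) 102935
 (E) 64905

First: 92300 + 14349 = 106649
Then: 106649 + -43714 = 62935
B) 62935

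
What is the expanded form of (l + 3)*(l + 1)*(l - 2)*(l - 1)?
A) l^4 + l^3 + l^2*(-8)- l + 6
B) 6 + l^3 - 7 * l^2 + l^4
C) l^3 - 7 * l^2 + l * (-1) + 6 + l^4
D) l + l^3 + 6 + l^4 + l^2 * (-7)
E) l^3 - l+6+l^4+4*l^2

Expanding (l + 3)*(l + 1)*(l - 2)*(l - 1):
= l^3 - 7 * l^2 + l * (-1) + 6 + l^4
C) l^3 - 7 * l^2 + l * (-1) + 6 + l^4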